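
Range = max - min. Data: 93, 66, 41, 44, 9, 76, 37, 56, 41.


Max = 93, Min = 9
Range = 93 - 9 = 84

Range = 84


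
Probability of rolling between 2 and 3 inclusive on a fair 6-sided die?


Favorable outcomes (2 ≤ roll ≤ 3): 2
Total outcomes = 6
P = 2/6 = 0.3333

P = 0.3333


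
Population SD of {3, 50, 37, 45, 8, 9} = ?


Mean = 25.3333
Variance = 366.2222
SD = sqrt(366.2222) = 19.1369

SD = 19.1369


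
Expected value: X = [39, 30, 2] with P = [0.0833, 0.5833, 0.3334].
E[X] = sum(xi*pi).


E[X] = 39*0.0833 + 30*0.5833 + 2*0.3334
= 3.2487 + 17.4990 + 0.6668
= 21.4145

E[X] = 21.4145


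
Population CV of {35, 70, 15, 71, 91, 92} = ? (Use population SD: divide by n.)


Mean = 62.3333
SD = 28.3529
CV = (28.3529/62.3333)*100 = 45.4860%

CV = 45.4860%


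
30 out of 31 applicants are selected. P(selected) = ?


P = 30/31 = 0.9677

P = 0.9677


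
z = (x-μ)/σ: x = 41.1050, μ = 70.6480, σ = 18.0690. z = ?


z = (41.1050 - 70.6480)/18.0690
= -29.5430/18.0690
= -1.6350

z = -1.6350


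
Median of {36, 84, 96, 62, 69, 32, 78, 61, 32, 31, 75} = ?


Sorted: 31, 32, 32, 36, 61, 62, 69, 75, 78, 84, 96
n = 11 (odd)
Middle value = 62

Median = 62


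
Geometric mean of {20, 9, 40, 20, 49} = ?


Product = 20 × 9 × 40 × 20 × 49 = 7056000
GM = 7056000^(1/5) = 23.4267

GM = 23.4267


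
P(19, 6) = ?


P(19,6) = 19!/13!
= 121645100408832000/6227020800
= 19535040

P(19,6) = 19535040


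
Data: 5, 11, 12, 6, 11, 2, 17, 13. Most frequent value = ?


Frequencies: 2:1, 5:1, 6:1, 11:2, 12:1, 13:1, 17:1
Max frequency = 2
Mode = 11

Mode = 11


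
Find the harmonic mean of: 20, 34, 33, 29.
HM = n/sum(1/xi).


Sum of reciprocals = 1/20 + 1/34 + 1/33 + 1/29 = 0.144198
HM = 4/0.144198 = 27.7397

HM = 27.7397


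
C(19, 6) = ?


C(19,6) = 19!/(6! × 13!)
= 121645100408832000/(720 × 6227020800)
= 27132

C(19,6) = 27132


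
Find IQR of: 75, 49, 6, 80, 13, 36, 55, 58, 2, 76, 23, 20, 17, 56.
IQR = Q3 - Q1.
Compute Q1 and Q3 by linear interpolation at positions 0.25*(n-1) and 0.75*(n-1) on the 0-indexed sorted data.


Sorted: 2, 6, 13, 17, 20, 23, 36, 49, 55, 56, 58, 75, 76, 80
Q1 (25th %ile) = 17.7500
Q3 (75th %ile) = 57.5000
IQR = 57.5000 - 17.7500 = 39.7500

IQR = 39.7500


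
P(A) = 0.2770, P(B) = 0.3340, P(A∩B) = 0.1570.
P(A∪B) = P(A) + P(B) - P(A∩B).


P(A∪B) = 0.2770 + 0.3340 - 0.1570
= 0.6110 - 0.1570
= 0.4540

P(A∪B) = 0.4540


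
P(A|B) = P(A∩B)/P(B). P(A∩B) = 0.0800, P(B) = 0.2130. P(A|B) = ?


P(A|B) = 0.0800/0.2130 = 0.3756

P(A|B) = 0.3756


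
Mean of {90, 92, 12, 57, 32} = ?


Sum = 90 + 92 + 12 + 57 + 32 = 283
n = 5
Mean = 283/5 = 56.6000

Mean = 56.6000


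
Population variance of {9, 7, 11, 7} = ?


Mean = 8.5000
Squared deviations: 0.2500, 2.2500, 6.2500, 2.2500
Sum = 11.0000
Variance = 11.0000/4 = 2.7500

Variance = 2.7500


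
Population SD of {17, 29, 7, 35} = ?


Mean = 22.0000
Variance = 117.0000
SD = sqrt(117.0000) = 10.8167

SD = 10.8167


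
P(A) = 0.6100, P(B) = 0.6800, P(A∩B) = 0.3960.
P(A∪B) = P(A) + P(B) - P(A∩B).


P(A∪B) = 0.6100 + 0.6800 - 0.3960
= 1.2900 - 0.3960
= 0.8940

P(A∪B) = 0.8940


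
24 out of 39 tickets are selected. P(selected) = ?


P = 24/39 = 0.6154

P = 0.6154


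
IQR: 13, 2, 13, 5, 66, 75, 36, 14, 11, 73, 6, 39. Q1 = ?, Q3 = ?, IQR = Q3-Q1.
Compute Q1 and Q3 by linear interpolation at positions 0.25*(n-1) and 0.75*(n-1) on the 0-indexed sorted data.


Sorted: 2, 5, 6, 11, 13, 13, 14, 36, 39, 66, 73, 75
Q1 (25th %ile) = 9.7500
Q3 (75th %ile) = 45.7500
IQR = 45.7500 - 9.7500 = 36.0000

IQR = 36.0000


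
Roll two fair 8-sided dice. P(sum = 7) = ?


Total outcomes = 8×8 = 64
Favorable (sum = 7): 6
P = 6/64 = 0.0938

P = 0.0938


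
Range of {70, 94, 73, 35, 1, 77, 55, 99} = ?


Max = 99, Min = 1
Range = 99 - 1 = 98

Range = 98


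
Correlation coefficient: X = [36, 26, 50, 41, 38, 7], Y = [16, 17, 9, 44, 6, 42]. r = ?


Mean X = 33.0000, Mean Y = 22.3333
SD X = 13.613719, SD Y = 15.107026
Cov = -104.666667
r = -104.666667/(13.613719*15.107026) = -0.5089

r = -0.5089


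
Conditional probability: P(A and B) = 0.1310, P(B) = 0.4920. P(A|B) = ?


P(A|B) = 0.1310/0.4920 = 0.2663

P(A|B) = 0.2663


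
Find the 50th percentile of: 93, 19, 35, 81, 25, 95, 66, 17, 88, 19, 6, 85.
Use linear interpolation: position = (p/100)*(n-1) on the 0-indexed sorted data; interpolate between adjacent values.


Sorted: 6, 17, 19, 19, 25, 35, 66, 81, 85, 88, 93, 95
n = 12
Index = 50/100 * 11 = 5.5000
Lower = data[5] = 35, Upper = data[6] = 66
P50 = 35 + 0.5000*(31) = 50.5000

P50 = 50.5000


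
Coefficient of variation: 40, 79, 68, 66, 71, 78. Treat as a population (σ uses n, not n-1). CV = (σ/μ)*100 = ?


Mean = 67.0000
SD = 12.9872
CV = (12.9872/67.0000)*100 = 19.3838%

CV = 19.3838%


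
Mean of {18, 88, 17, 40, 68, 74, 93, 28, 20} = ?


Sum = 18 + 88 + 17 + 40 + 68 + 74 + 93 + 28 + 20 = 446
n = 9
Mean = 446/9 = 49.5556

Mean = 49.5556


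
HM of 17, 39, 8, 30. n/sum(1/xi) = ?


Sum of reciprocals = 1/17 + 1/39 + 1/8 + 1/30 = 0.242798
HM = 4/0.242798 = 16.4746

HM = 16.4746


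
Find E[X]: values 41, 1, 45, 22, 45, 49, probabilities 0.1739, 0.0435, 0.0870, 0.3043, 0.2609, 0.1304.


E[X] = 41*0.1739 + 1*0.0435 + 45*0.0870 + 22*0.3043 + 45*0.2609 + 49*0.1304
= 7.1299 + 0.0435 + 3.9150 + 6.6946 + 11.7405 + 6.3896
= 35.9131

E[X] = 35.9131


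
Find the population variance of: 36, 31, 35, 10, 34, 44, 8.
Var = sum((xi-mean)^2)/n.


Mean = 28.2857
Squared deviations: 59.5102, 7.3673, 45.0816, 334.3673, 32.6531, 246.9388, 411.5102
Sum = 1137.4286
Variance = 1137.4286/7 = 162.4898

Variance = 162.4898


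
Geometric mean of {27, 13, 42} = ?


Product = 27 × 13 × 42 = 14742
GM = 14742^(1/3) = 24.5199

GM = 24.5199


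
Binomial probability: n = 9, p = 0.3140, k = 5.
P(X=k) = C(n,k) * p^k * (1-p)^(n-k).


C(9,5) = 126
p^5 = 0.003052
(1-p)^4 = 0.221461
P = 126 * 0.003052 * 0.221461 = 0.0852

P(X=5) = 0.0852


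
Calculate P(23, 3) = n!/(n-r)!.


P(23,3) = 23!/20!
= 25852016738884976640000/2432902008176640000
= 10626

P(23,3) = 10626


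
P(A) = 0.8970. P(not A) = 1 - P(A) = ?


P(not A) = 1 - 0.8970 = 0.1030

P(not A) = 0.1030


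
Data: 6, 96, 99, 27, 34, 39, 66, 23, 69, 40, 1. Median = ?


Sorted: 1, 6, 23, 27, 34, 39, 40, 66, 69, 96, 99
n = 11 (odd)
Middle value = 39

Median = 39


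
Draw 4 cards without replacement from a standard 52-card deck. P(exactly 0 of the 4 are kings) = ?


Hypergeometric: P(X=0) = C(4,0)·C(48,4) / C(52,4)
= 1 × 194580 / 270725
= 194580/270725 = 0.7187

P = 0.7187


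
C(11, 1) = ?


C(11,1) = 11!/(1! × 10!)
= 39916800/(1 × 3628800)
= 11

C(11,1) = 11


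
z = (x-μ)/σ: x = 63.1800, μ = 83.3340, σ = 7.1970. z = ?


z = (63.1800 - 83.3340)/7.1970
= -20.1540/7.1970
= -2.8003

z = -2.8003


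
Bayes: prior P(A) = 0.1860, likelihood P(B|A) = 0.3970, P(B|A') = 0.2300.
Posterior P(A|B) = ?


P(B) = P(B|A)*P(A) + P(B|A')*P(A')
= 0.3970*0.1860 + 0.2300*0.8140
= 0.073842 + 0.187220 = 0.261062
P(A|B) = 0.073842/0.261062 = 0.2829

P(A|B) = 0.2829


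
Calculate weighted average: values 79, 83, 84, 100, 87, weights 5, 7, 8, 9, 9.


Numerator = 79*5 + 83*7 + 84*8 + 100*9 + 87*9 = 3331
Denominator = 5 + 7 + 8 + 9 + 9 = 38
WM = 3331/38 = 87.6579

WM = 87.6579


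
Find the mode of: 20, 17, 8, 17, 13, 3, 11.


Frequencies: 3:1, 8:1, 11:1, 13:1, 17:2, 20:1
Max frequency = 2
Mode = 17

Mode = 17


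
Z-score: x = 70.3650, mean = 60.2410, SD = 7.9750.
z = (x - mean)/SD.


z = (70.3650 - 60.2410)/7.9750
= 10.1240/7.9750
= 1.2695

z = 1.2695


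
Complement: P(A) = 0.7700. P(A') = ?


P(not A) = 1 - 0.7700 = 0.2300

P(not A) = 0.2300


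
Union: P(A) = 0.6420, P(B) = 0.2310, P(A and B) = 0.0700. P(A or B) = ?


P(A∪B) = 0.6420 + 0.2310 - 0.0700
= 0.8730 - 0.0700
= 0.8030

P(A∪B) = 0.8030


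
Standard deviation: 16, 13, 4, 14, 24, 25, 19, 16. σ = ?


Mean = 16.3750
Variance = 38.7344
SD = sqrt(38.7344) = 6.2237

SD = 6.2237


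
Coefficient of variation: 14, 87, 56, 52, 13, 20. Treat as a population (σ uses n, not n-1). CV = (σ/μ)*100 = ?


Mean = 40.3333
SD = 27.1211
CV = (27.1211/40.3333)*100 = 67.2425%

CV = 67.2425%


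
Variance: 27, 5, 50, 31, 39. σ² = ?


Mean = 30.4000
Squared deviations: 11.5600, 645.1600, 384.1600, 0.3600, 73.9600
Sum = 1115.2000
Variance = 1115.2000/5 = 223.0400

Variance = 223.0400


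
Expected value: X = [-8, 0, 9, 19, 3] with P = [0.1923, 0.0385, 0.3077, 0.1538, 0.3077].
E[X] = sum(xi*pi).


E[X] = -8*0.1923 + 0*0.0385 + 9*0.3077 + 19*0.1538 + 3*0.3077
= -1.5384 + 0 + 2.7693 + 2.9222 + 0.9231
= 5.0762

E[X] = 5.0762


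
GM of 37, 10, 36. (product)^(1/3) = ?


Product = 37 × 10 × 36 = 13320
GM = 13320^(1/3) = 23.7047

GM = 23.7047


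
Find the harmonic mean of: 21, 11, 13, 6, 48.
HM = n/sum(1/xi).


Sum of reciprocals = 1/21 + 1/11 + 1/13 + 1/6 + 1/48 = 0.402951
HM = 5/0.402951 = 12.4084

HM = 12.4084


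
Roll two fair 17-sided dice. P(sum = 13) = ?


Total outcomes = 17×17 = 289
Favorable (sum = 13): 12
P = 12/289 = 0.0415

P = 0.0415


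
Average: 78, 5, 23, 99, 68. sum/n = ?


Sum = 78 + 5 + 23 + 99 + 68 = 273
n = 5
Mean = 273/5 = 54.6000

Mean = 54.6000


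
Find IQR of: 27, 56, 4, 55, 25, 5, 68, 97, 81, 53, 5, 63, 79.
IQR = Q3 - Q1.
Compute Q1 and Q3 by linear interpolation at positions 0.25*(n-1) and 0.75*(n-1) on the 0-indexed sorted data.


Sorted: 4, 5, 5, 25, 27, 53, 55, 56, 63, 68, 79, 81, 97
Q1 (25th %ile) = 25.0000
Q3 (75th %ile) = 68.0000
IQR = 68.0000 - 25.0000 = 43.0000

IQR = 43.0000


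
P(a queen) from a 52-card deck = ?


4 queens in 52 cards
P = 4/52 = 0.0769

P = 0.0769


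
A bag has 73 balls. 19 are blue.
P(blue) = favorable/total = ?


P = 19/73 = 0.2603

P = 0.2603


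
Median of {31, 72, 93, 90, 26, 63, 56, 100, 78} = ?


Sorted: 26, 31, 56, 63, 72, 78, 90, 93, 100
n = 9 (odd)
Middle value = 72

Median = 72


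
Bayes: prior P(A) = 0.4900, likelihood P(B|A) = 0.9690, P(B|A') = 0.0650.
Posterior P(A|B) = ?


P(B) = P(B|A)*P(A) + P(B|A')*P(A')
= 0.9690*0.4900 + 0.0650*0.5100
= 0.474810 + 0.033150 = 0.507960
P(A|B) = 0.474810/0.507960 = 0.9347

P(A|B) = 0.9347


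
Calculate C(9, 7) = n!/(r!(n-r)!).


C(9,7) = 9!/(7! × 2!)
= 362880/(5040 × 2)
= 36

C(9,7) = 36


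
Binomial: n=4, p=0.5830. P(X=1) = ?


C(4,1) = 4
p^1 = 0.583000
(1-p)^3 = 0.072512
P = 4 * 0.583000 * 0.072512 = 0.1691

P(X=1) = 0.1691


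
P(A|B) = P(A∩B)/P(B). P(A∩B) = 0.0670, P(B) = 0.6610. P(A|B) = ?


P(A|B) = 0.0670/0.6610 = 0.1014

P(A|B) = 0.1014


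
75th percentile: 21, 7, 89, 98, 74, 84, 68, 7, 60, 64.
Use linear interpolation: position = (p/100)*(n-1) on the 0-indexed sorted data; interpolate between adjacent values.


Sorted: 7, 7, 21, 60, 64, 68, 74, 84, 89, 98
n = 10
Index = 75/100 * 9 = 6.7500
Lower = data[6] = 74, Upper = data[7] = 84
P75 = 74 + 0.7500*(10) = 81.5000

P75 = 81.5000


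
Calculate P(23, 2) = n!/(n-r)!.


P(23,2) = 23!/21!
= 25852016738884976640000/51090942171709440000
= 506

P(23,2) = 506


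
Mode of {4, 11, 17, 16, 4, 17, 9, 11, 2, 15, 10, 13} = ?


Frequencies: 2:1, 4:2, 9:1, 10:1, 11:2, 13:1, 15:1, 16:1, 17:2
Max frequency = 2
Mode = 4, 11, 17

Mode = 4, 11, 17


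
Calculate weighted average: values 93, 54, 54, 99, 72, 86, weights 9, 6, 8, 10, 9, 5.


Numerator = 93*9 + 54*6 + 54*8 + 99*10 + 72*9 + 86*5 = 3661
Denominator = 9 + 6 + 8 + 10 + 9 + 5 = 47
WM = 3661/47 = 77.8936

WM = 77.8936


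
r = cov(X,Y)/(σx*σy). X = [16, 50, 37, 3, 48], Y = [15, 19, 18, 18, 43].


Mean X = 30.8000, Mean Y = 22.6000
SD X = 18.410866, SD Y = 10.287857
Cov = 98.720000
r = 98.720000/(18.410866*10.287857) = 0.5212

r = 0.5212


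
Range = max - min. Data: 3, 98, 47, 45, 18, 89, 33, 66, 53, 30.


Max = 98, Min = 3
Range = 98 - 3 = 95

Range = 95


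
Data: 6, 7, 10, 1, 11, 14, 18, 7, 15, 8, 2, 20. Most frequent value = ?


Frequencies: 1:1, 2:1, 6:1, 7:2, 8:1, 10:1, 11:1, 14:1, 15:1, 18:1, 20:1
Max frequency = 2
Mode = 7

Mode = 7


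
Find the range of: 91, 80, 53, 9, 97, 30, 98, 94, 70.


Max = 98, Min = 9
Range = 98 - 9 = 89

Range = 89


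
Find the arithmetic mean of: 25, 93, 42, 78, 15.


Sum = 25 + 93 + 42 + 78 + 15 = 253
n = 5
Mean = 253/5 = 50.6000

Mean = 50.6000


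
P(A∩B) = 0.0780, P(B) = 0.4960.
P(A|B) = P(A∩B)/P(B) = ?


P(A|B) = 0.0780/0.4960 = 0.1573

P(A|B) = 0.1573


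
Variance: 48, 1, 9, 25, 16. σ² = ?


Mean = 19.8000
Squared deviations: 795.2400, 353.4400, 116.6400, 27.0400, 14.4400
Sum = 1306.8000
Variance = 1306.8000/5 = 261.3600

Variance = 261.3600


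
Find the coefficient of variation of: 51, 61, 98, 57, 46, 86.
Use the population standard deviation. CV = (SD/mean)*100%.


Mean = 66.5000
SD = 18.9451
CV = (18.9451/66.5000)*100 = 28.4889%

CV = 28.4889%


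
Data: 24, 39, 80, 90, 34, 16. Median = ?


Sorted: 16, 24, 34, 39, 80, 90
n = 6 (even)
Middle values: 34 and 39
Median = (34+39)/2 = 36.5000

Median = 36.5000


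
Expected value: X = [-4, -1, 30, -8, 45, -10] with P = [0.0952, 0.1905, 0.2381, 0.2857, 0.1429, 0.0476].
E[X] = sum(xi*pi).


E[X] = -4*0.0952 - 1*0.1905 + 30*0.2381 - 8*0.2857 + 45*0.1429 - 10*0.0476
= -0.3808 - 0.1905 + 7.1430 - 2.2856 + 6.4305 - 0.4760
= 10.2406

E[X] = 10.2406


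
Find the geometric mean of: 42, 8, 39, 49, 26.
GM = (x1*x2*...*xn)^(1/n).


Product = 42 × 8 × 39 × 49 × 26 = 16694496
GM = 16694496^(1/5) = 27.8301

GM = 27.8301


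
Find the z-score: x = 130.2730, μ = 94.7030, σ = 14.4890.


z = (130.2730 - 94.7030)/14.4890
= 35.5700/14.4890
= 2.4550

z = 2.4550


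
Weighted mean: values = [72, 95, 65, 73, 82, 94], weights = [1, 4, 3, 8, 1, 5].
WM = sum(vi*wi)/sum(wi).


Numerator = 72*1 + 95*4 + 65*3 + 73*8 + 82*1 + 94*5 = 1783
Denominator = 1 + 4 + 3 + 8 + 1 + 5 = 22
WM = 1783/22 = 81.0455

WM = 81.0455


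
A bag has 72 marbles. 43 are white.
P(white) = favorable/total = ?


P = 43/72 = 0.5972

P = 0.5972


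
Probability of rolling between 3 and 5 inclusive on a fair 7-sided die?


Favorable outcomes (3 ≤ roll ≤ 5): 3
Total outcomes = 7
P = 3/7 = 0.4286

P = 0.4286


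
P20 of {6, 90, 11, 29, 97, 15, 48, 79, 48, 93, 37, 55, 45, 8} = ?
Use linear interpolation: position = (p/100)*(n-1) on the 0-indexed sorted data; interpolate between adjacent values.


Sorted: 6, 8, 11, 15, 29, 37, 45, 48, 48, 55, 79, 90, 93, 97
n = 14
Index = 20/100 * 13 = 2.6000
Lower = data[2] = 11, Upper = data[3] = 15
P20 = 11 + 0.6000*(4) = 13.4000

P20 = 13.4000


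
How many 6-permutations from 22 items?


P(22,6) = 22!/16!
= 1124000727777607680000/20922789888000
= 53721360

P(22,6) = 53721360


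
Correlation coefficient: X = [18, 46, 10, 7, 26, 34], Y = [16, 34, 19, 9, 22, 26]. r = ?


Mean X = 23.5000, Mean Y = 21.0000
SD X = 13.586145, SD Y = 7.831560
Cov = 100.000000
r = 100.000000/(13.586145*7.831560) = 0.9398

r = 0.9398


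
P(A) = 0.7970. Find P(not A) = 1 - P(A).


P(not A) = 1 - 0.7970 = 0.2030

P(not A) = 0.2030


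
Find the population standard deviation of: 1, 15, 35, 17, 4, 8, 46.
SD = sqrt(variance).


Mean = 18.0000
Variance = 238.2857
SD = sqrt(238.2857) = 15.4365

SD = 15.4365


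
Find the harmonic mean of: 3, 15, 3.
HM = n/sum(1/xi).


Sum of reciprocals = 1/3 + 1/15 + 1/3 = 0.733333
HM = 3/0.733333 = 4.0909

HM = 4.0909


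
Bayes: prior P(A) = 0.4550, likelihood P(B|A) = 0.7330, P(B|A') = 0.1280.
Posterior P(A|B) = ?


P(B) = P(B|A)*P(A) + P(B|A')*P(A')
= 0.7330*0.4550 + 0.1280*0.5450
= 0.333515 + 0.069760 = 0.403275
P(A|B) = 0.333515/0.403275 = 0.8270

P(A|B) = 0.8270


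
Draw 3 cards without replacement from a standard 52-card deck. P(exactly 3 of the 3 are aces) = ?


Hypergeometric: P(X=3) = C(4,3)·C(48,0) / C(52,3)
= 4 × 1 / 22100
= 4/22100 = 0.0002

P = 0.0002


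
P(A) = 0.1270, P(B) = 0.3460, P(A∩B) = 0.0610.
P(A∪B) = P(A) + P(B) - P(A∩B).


P(A∪B) = 0.1270 + 0.3460 - 0.0610
= 0.4730 - 0.0610
= 0.4120

P(A∪B) = 0.4120


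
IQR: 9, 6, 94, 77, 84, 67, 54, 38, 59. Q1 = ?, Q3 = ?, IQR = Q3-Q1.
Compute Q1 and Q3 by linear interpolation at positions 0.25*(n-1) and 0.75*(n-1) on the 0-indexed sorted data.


Sorted: 6, 9, 38, 54, 59, 67, 77, 84, 94
Q1 (25th %ile) = 38.0000
Q3 (75th %ile) = 77.0000
IQR = 77.0000 - 38.0000 = 39.0000

IQR = 39.0000


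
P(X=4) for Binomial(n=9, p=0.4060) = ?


C(9,4) = 126
p^4 = 0.027171
(1-p)^5 = 0.073949
P = 126 * 0.027171 * 0.073949 = 0.2532

P(X=4) = 0.2532


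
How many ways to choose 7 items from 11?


C(11,7) = 11!/(7! × 4!)
= 39916800/(5040 × 24)
= 330

C(11,7) = 330


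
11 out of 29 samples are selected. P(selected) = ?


P = 11/29 = 0.3793

P = 0.3793


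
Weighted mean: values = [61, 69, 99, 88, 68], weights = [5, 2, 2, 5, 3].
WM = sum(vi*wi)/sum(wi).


Numerator = 61*5 + 69*2 + 99*2 + 88*5 + 68*3 = 1285
Denominator = 5 + 2 + 2 + 5 + 3 = 17
WM = 1285/17 = 75.5882

WM = 75.5882


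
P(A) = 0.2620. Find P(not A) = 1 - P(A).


P(not A) = 1 - 0.2620 = 0.7380

P(not A) = 0.7380


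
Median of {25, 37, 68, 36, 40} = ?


Sorted: 25, 36, 37, 40, 68
n = 5 (odd)
Middle value = 37

Median = 37


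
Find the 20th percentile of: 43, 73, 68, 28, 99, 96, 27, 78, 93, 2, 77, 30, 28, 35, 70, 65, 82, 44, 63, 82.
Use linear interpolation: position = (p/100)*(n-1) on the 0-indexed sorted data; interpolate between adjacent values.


Sorted: 2, 27, 28, 28, 30, 35, 43, 44, 63, 65, 68, 70, 73, 77, 78, 82, 82, 93, 96, 99
n = 20
Index = 20/100 * 19 = 3.8000
Lower = data[3] = 28, Upper = data[4] = 30
P20 = 28 + 0.8000*(2) = 29.6000

P20 = 29.6000


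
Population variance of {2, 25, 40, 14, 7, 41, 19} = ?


Mean = 21.1429
Squared deviations: 366.4490, 14.8776, 355.5918, 51.0204, 200.0204, 394.3061, 4.5918
Sum = 1386.8571
Variance = 1386.8571/7 = 198.1224

Variance = 198.1224


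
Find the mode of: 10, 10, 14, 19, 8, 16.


Frequencies: 8:1, 10:2, 14:1, 16:1, 19:1
Max frequency = 2
Mode = 10

Mode = 10


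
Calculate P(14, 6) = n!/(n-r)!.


P(14,6) = 14!/8!
= 87178291200/40320
= 2162160

P(14,6) = 2162160


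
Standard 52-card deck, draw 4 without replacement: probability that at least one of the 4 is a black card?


P(at least one) = 1 - P(none)
P(none) = (26/52) × (25/51) × (24/50) × (23/49) = 0.055222
P(at least one) = 1 - 0.055222 = 0.9448

P = 0.9448


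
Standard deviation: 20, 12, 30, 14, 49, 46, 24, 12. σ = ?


Mean = 25.8750
Variance = 190.1094
SD = sqrt(190.1094) = 13.7880

SD = 13.7880


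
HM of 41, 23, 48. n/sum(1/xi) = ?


Sum of reciprocals = 1/41 + 1/23 + 1/48 = 0.088702
HM = 3/0.088702 = 33.8212

HM = 33.8212


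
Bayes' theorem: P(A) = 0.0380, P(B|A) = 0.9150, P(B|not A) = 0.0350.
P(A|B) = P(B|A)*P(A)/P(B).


P(B) = P(B|A)*P(A) + P(B|A')*P(A')
= 0.9150*0.0380 + 0.0350*0.9620
= 0.034770 + 0.033670 = 0.068440
P(A|B) = 0.034770/0.068440 = 0.5080

P(A|B) = 0.5080


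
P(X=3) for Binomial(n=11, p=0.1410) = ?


C(11,3) = 165
p^3 = 0.002803
(1-p)^8 = 0.296446
P = 165 * 0.002803 * 0.296446 = 0.1371

P(X=3) = 0.1371


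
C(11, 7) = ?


C(11,7) = 11!/(7! × 4!)
= 39916800/(5040 × 24)
= 330

C(11,7) = 330


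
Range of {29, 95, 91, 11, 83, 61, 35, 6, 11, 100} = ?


Max = 100, Min = 6
Range = 100 - 6 = 94

Range = 94


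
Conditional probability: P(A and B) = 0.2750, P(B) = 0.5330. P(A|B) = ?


P(A|B) = 0.2750/0.5330 = 0.5159

P(A|B) = 0.5159


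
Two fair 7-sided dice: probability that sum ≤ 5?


Total outcomes = 7×7 = 49
Favorable (sum ≤ 5): 10
P = 10/49 = 0.2041

P = 0.2041


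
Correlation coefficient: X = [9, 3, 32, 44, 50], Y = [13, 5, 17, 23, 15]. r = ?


Mean X = 27.6000, Mean Y = 14.6000
SD X = 18.661190, SD Y = 5.851496
Cov = 84.640000
r = 84.640000/(18.661190*5.851496) = 0.7751

r = 0.7751


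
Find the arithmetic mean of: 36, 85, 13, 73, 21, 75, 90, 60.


Sum = 36 + 85 + 13 + 73 + 21 + 75 + 90 + 60 = 453
n = 8
Mean = 453/8 = 56.6250

Mean = 56.6250


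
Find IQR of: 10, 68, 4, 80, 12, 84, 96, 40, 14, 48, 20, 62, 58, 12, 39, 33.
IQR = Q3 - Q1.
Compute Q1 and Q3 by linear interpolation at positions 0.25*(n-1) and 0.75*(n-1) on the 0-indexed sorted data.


Sorted: 4, 10, 12, 12, 14, 20, 33, 39, 40, 48, 58, 62, 68, 80, 84, 96
Q1 (25th %ile) = 13.5000
Q3 (75th %ile) = 63.5000
IQR = 63.5000 - 13.5000 = 50.0000

IQR = 50.0000


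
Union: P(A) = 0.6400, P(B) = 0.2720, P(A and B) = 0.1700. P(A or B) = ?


P(A∪B) = 0.6400 + 0.2720 - 0.1700
= 0.9120 - 0.1700
= 0.7420

P(A∪B) = 0.7420


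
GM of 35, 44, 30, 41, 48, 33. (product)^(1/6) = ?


Product = 35 × 44 × 30 × 41 × 48 × 33 = 3000412800
GM = 3000412800^(1/6) = 37.9778

GM = 37.9778


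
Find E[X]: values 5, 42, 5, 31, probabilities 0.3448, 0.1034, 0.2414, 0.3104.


E[X] = 5*0.3448 + 42*0.1034 + 5*0.2414 + 31*0.3104
= 1.7240 + 4.3428 + 1.2070 + 9.6224
= 16.8962

E[X] = 16.8962


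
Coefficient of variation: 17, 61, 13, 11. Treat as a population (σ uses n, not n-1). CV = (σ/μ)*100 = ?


Mean = 25.5000
SD = 20.6095
CV = (20.6095/25.5000)*100 = 80.8214%

CV = 80.8214%


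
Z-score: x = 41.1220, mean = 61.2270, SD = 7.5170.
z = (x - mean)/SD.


z = (41.1220 - 61.2270)/7.5170
= -20.1050/7.5170
= -2.6746

z = -2.6746


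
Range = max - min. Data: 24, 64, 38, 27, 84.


Max = 84, Min = 24
Range = 84 - 24 = 60

Range = 60


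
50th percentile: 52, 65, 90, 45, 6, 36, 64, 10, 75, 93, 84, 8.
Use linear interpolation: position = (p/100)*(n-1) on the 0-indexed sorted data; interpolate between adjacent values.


Sorted: 6, 8, 10, 36, 45, 52, 64, 65, 75, 84, 90, 93
n = 12
Index = 50/100 * 11 = 5.5000
Lower = data[5] = 52, Upper = data[6] = 64
P50 = 52 + 0.5000*(12) = 58.0000

P50 = 58.0000


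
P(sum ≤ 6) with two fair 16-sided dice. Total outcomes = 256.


Total outcomes = 16×16 = 256
Favorable (sum ≤ 6): 15
P = 15/256 = 0.0586

P = 0.0586


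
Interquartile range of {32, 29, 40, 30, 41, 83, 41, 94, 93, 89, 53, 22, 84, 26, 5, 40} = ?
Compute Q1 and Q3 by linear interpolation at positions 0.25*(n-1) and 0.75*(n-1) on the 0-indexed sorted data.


Sorted: 5, 22, 26, 29, 30, 32, 40, 40, 41, 41, 53, 83, 84, 89, 93, 94
Q1 (25th %ile) = 29.7500
Q3 (75th %ile) = 83.2500
IQR = 83.2500 - 29.7500 = 53.5000

IQR = 53.5000


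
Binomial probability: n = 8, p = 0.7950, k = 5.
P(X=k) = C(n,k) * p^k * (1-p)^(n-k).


C(8,5) = 56
p^5 = 0.317567
(1-p)^3 = 0.008615
P = 56 * 0.317567 * 0.008615 = 0.1532

P(X=5) = 0.1532


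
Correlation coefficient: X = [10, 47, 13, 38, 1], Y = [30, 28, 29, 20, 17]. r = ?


Mean X = 21.8000, Mean Y = 24.8000
SD X = 17.588633, SD Y = 5.268776
Cov = 13.360000
r = 13.360000/(17.588633*5.268776) = 0.1442

r = 0.1442


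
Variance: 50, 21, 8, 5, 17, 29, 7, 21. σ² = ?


Mean = 19.7500
Squared deviations: 915.0625, 1.5625, 138.0625, 217.5625, 7.5625, 85.5625, 162.5625, 1.5625
Sum = 1529.5000
Variance = 1529.5000/8 = 191.1875

Variance = 191.1875


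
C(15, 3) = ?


C(15,3) = 15!/(3! × 12!)
= 1307674368000/(6 × 479001600)
= 455

C(15,3) = 455


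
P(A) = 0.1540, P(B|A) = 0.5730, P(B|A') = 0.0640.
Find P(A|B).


P(B) = P(B|A)*P(A) + P(B|A')*P(A')
= 0.5730*0.1540 + 0.0640*0.8460
= 0.088242 + 0.054144 = 0.142386
P(A|B) = 0.088242/0.142386 = 0.6197

P(A|B) = 0.6197


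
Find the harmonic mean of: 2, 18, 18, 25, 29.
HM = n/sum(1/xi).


Sum of reciprocals = 1/2 + 1/18 + 1/18 + 1/25 + 1/29 = 0.685594
HM = 5/0.685594 = 7.2929

HM = 7.2929


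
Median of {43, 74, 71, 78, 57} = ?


Sorted: 43, 57, 71, 74, 78
n = 5 (odd)
Middle value = 71

Median = 71


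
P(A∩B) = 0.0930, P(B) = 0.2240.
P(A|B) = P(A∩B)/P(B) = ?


P(A|B) = 0.0930/0.2240 = 0.4152

P(A|B) = 0.4152


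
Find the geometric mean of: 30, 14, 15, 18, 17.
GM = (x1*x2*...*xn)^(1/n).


Product = 30 × 14 × 15 × 18 × 17 = 1927800
GM = 1927800^(1/5) = 18.0723

GM = 18.0723


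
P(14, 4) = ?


P(14,4) = 14!/10!
= 87178291200/3628800
= 24024

P(14,4) = 24024


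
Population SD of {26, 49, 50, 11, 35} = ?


Mean = 34.2000
Variance = 214.9600
SD = sqrt(214.9600) = 14.6615

SD = 14.6615


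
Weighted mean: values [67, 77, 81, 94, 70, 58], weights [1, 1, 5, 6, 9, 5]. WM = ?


Numerator = 67*1 + 77*1 + 81*5 + 94*6 + 70*9 + 58*5 = 2033
Denominator = 1 + 1 + 5 + 6 + 9 + 5 = 27
WM = 2033/27 = 75.2963

WM = 75.2963


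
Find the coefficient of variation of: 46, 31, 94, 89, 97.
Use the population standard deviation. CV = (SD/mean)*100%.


Mean = 71.4000
SD = 27.3978
CV = (27.3978/71.4000)*100 = 38.3723%

CV = 38.3723%


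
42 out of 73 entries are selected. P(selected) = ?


P = 42/73 = 0.5753

P = 0.5753


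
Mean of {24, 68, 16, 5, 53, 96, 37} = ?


Sum = 24 + 68 + 16 + 5 + 53 + 96 + 37 = 299
n = 7
Mean = 299/7 = 42.7143

Mean = 42.7143


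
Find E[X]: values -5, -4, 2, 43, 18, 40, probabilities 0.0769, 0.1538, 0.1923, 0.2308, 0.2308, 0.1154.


E[X] = -5*0.0769 - 4*0.1538 + 2*0.1923 + 43*0.2308 + 18*0.2308 + 40*0.1154
= -0.3845 - 0.6152 + 0.3846 + 9.9244 + 4.1544 + 4.6160
= 18.0797

E[X] = 18.0797


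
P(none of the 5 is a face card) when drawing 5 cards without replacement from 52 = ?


P(no face cards) = (40/52) × (39/51) × (38/50) × (37/49) × (36/48)
= 0.2532

P = 0.2532


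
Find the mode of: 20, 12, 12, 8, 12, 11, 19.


Frequencies: 8:1, 11:1, 12:3, 19:1, 20:1
Max frequency = 3
Mode = 12

Mode = 12


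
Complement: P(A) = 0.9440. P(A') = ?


P(not A) = 1 - 0.9440 = 0.0560

P(not A) = 0.0560


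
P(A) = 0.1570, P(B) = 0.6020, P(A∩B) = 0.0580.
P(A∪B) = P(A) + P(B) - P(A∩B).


P(A∪B) = 0.1570 + 0.6020 - 0.0580
= 0.7590 - 0.0580
= 0.7010

P(A∪B) = 0.7010


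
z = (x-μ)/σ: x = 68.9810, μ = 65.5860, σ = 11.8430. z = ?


z = (68.9810 - 65.5860)/11.8430
= 3.3950/11.8430
= 0.2867

z = 0.2867


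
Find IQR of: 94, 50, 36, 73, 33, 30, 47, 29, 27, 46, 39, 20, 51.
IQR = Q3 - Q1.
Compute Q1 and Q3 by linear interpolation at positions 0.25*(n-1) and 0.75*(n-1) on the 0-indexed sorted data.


Sorted: 20, 27, 29, 30, 33, 36, 39, 46, 47, 50, 51, 73, 94
Q1 (25th %ile) = 30.0000
Q3 (75th %ile) = 50.0000
IQR = 50.0000 - 30.0000 = 20.0000

IQR = 20.0000


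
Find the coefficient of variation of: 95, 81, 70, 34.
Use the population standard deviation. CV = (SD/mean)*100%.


Mean = 70.0000
SD = 22.5942
CV = (22.5942/70.0000)*100 = 32.2775%

CV = 32.2775%


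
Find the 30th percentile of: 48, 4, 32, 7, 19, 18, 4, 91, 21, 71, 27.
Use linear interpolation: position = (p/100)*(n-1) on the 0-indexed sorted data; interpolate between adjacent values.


Sorted: 4, 4, 7, 18, 19, 21, 27, 32, 48, 71, 91
n = 11
Index = 30/100 * 10 = 3.0000
Lower = data[3] = 18, Upper = data[4] = 19
P30 = 18 + 0*(1) = 18.0000

P30 = 18.0000


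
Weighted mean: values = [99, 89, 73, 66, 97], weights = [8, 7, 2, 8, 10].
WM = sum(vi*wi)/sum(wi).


Numerator = 99*8 + 89*7 + 73*2 + 66*8 + 97*10 = 3059
Denominator = 8 + 7 + 2 + 8 + 10 = 35
WM = 3059/35 = 87.4000

WM = 87.4000


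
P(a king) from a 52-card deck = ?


4 kings in 52 cards
P = 4/52 = 0.0769

P = 0.0769


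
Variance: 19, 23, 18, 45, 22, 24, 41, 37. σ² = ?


Mean = 28.6250
Squared deviations: 92.6406, 31.6406, 112.8906, 268.1406, 43.8906, 21.3906, 153.1406, 70.1406
Sum = 793.8750
Variance = 793.8750/8 = 99.2344

Variance = 99.2344


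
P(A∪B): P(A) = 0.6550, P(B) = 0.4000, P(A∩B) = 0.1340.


P(A∪B) = 0.6550 + 0.4000 - 0.1340
= 1.0550 - 0.1340
= 0.9210

P(A∪B) = 0.9210


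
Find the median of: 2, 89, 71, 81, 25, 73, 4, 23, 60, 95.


Sorted: 2, 4, 23, 25, 60, 71, 73, 81, 89, 95
n = 10 (even)
Middle values: 60 and 71
Median = (60+71)/2 = 65.5000

Median = 65.5000


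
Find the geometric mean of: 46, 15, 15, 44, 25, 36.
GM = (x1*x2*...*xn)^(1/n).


Product = 46 × 15 × 15 × 44 × 25 × 36 = 409860000
GM = 409860000^(1/6) = 27.2546

GM = 27.2546


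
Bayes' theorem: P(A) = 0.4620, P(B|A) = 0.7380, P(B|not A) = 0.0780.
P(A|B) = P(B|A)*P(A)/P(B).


P(B) = P(B|A)*P(A) + P(B|A')*P(A')
= 0.7380*0.4620 + 0.0780*0.5380
= 0.340956 + 0.041964 = 0.382920
P(A|B) = 0.340956/0.382920 = 0.8904

P(A|B) = 0.8904


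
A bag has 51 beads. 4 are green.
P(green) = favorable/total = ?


P = 4/51 = 0.0784

P = 0.0784


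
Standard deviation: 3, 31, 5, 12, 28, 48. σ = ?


Mean = 21.1667
Variance = 256.4722
SD = sqrt(256.4722) = 16.0148

SD = 16.0148


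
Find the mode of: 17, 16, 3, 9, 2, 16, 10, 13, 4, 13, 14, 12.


Frequencies: 2:1, 3:1, 4:1, 9:1, 10:1, 12:1, 13:2, 14:1, 16:2, 17:1
Max frequency = 2
Mode = 13, 16

Mode = 13, 16


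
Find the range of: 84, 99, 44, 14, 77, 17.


Max = 99, Min = 14
Range = 99 - 14 = 85

Range = 85


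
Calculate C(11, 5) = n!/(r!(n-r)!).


C(11,5) = 11!/(5! × 6!)
= 39916800/(120 × 720)
= 462

C(11,5) = 462


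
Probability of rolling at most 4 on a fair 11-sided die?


Favorable outcomes (roll ≤ 4): 4
Total outcomes = 11
P = 4/11 = 0.3636

P = 0.3636


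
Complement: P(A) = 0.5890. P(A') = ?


P(not A) = 1 - 0.5890 = 0.4110

P(not A) = 0.4110


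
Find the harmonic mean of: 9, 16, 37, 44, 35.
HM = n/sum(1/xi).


Sum of reciprocals = 1/9 + 1/16 + 1/37 + 1/44 + 1/35 = 0.251937
HM = 5/0.251937 = 19.8462

HM = 19.8462


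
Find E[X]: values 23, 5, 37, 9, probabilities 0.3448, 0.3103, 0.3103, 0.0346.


E[X] = 23*0.3448 + 5*0.3103 + 37*0.3103 + 9*0.0346
= 7.9304 + 1.5515 + 11.4811 + 0.3114
= 21.2744

E[X] = 21.2744


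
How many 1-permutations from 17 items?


P(17,1) = 17!/16!
= 355687428096000/20922789888000
= 17

P(17,1) = 17


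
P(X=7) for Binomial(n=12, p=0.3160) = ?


C(12,7) = 792
p^7 = 0.000315
(1-p)^5 = 0.149720
P = 792 * 0.000315 * 0.149720 = 0.0373

P(X=7) = 0.0373


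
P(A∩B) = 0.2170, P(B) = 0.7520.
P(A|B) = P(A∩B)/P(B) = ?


P(A|B) = 0.2170/0.7520 = 0.2886

P(A|B) = 0.2886


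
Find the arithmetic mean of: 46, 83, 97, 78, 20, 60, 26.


Sum = 46 + 83 + 97 + 78 + 20 + 60 + 26 = 410
n = 7
Mean = 410/7 = 58.5714

Mean = 58.5714


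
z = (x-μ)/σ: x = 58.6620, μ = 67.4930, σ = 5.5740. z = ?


z = (58.6620 - 67.4930)/5.5740
= -8.8310/5.5740
= -1.5843

z = -1.5843


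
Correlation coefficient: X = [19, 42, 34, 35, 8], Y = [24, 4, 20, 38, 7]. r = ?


Mean X = 27.6000, Mean Y = 18.6000
SD X = 12.338557, SD Y = 12.289833
Cov = 24.640000
r = 24.640000/(12.338557*12.289833) = 0.1625

r = 0.1625


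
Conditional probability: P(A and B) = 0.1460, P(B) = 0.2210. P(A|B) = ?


P(A|B) = 0.1460/0.2210 = 0.6606

P(A|B) = 0.6606


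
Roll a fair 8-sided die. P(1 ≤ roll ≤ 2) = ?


Favorable outcomes (1 ≤ roll ≤ 2): 2
Total outcomes = 8
P = 2/8 = 0.2500

P = 0.2500


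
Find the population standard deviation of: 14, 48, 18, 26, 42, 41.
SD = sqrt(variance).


Mean = 31.5000
Variance = 165.2500
SD = sqrt(165.2500) = 12.8550

SD = 12.8550


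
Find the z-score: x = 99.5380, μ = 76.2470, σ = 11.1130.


z = (99.5380 - 76.2470)/11.1130
= 23.2910/11.1130
= 2.0958

z = 2.0958


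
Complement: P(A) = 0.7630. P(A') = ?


P(not A) = 1 - 0.7630 = 0.2370

P(not A) = 0.2370


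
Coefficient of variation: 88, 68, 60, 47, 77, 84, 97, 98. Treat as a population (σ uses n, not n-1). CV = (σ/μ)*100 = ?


Mean = 77.3750
SD = 16.8815
CV = (16.8815/77.3750)*100 = 21.8177%

CV = 21.8177%


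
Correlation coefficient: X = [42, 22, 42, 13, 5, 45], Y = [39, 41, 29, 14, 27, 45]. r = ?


Mean X = 28.1667, Mean Y = 32.5000
SD X = 15.656912, SD Y = 10.452272
Cov = 101.250000
r = 101.250000/(15.656912*10.452272) = 0.6187

r = 0.6187


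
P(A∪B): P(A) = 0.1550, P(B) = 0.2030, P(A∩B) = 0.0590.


P(A∪B) = 0.1550 + 0.2030 - 0.0590
= 0.3580 - 0.0590
= 0.2990

P(A∪B) = 0.2990


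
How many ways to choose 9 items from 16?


C(16,9) = 16!/(9! × 7!)
= 20922789888000/(362880 × 5040)
= 11440

C(16,9) = 11440


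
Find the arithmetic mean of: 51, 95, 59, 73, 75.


Sum = 51 + 95 + 59 + 73 + 75 = 353
n = 5
Mean = 353/5 = 70.6000

Mean = 70.6000


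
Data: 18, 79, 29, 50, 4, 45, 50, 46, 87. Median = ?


Sorted: 4, 18, 29, 45, 46, 50, 50, 79, 87
n = 9 (odd)
Middle value = 46

Median = 46


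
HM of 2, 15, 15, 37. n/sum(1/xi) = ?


Sum of reciprocals = 1/2 + 1/15 + 1/15 + 1/37 = 0.660360
HM = 4/0.660360 = 6.0573

HM = 6.0573


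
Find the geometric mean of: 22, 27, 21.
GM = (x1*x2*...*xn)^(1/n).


Product = 22 × 27 × 21 = 12474
GM = 12474^(1/3) = 23.1918

GM = 23.1918


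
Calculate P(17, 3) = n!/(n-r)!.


P(17,3) = 17!/14!
= 355687428096000/87178291200
= 4080

P(17,3) = 4080


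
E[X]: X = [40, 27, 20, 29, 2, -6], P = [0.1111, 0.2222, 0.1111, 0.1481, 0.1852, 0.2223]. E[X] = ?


E[X] = 40*0.1111 + 27*0.2222 + 20*0.1111 + 29*0.1481 + 2*0.1852 - 6*0.2223
= 4.4440 + 5.9994 + 2.2220 + 4.2949 + 0.3704 - 1.3338
= 15.9969

E[X] = 15.9969


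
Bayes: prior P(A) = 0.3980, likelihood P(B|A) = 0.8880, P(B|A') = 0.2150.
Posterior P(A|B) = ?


P(B) = P(B|A)*P(A) + P(B|A')*P(A')
= 0.8880*0.3980 + 0.2150*0.6020
= 0.353424 + 0.129430 = 0.482854
P(A|B) = 0.353424/0.482854 = 0.7319

P(A|B) = 0.7319


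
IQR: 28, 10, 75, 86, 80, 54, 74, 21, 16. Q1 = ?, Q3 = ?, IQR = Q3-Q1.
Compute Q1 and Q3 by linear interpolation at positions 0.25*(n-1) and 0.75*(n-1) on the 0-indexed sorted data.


Sorted: 10, 16, 21, 28, 54, 74, 75, 80, 86
Q1 (25th %ile) = 21.0000
Q3 (75th %ile) = 75.0000
IQR = 75.0000 - 21.0000 = 54.0000

IQR = 54.0000


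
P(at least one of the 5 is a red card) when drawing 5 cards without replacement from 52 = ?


P(at least one) = 1 - P(none)
P(none) = (26/52) × (25/51) × (24/50) × (23/49) × (22/48) = 0.025310
P(at least one) = 1 - 0.025310 = 0.9747

P = 0.9747


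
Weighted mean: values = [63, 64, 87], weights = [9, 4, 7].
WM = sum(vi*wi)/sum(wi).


Numerator = 63*9 + 64*4 + 87*7 = 1432
Denominator = 9 + 4 + 7 = 20
WM = 1432/20 = 71.6000

WM = 71.6000


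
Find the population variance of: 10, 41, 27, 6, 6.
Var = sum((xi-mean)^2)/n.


Mean = 18.0000
Squared deviations: 64.0000, 529.0000, 81.0000, 144.0000, 144.0000
Sum = 962.0000
Variance = 962.0000/5 = 192.4000

Variance = 192.4000


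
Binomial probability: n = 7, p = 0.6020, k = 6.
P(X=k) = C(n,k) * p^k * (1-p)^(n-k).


C(7,6) = 7
p^6 = 0.047597
(1-p)^1 = 0.398000
P = 7 * 0.047597 * 0.398000 = 0.1326

P(X=6) = 0.1326


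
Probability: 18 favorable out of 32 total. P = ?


P = 18/32 = 0.5625

P = 0.5625


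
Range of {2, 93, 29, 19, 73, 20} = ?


Max = 93, Min = 2
Range = 93 - 2 = 91

Range = 91


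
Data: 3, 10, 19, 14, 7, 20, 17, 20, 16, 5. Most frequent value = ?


Frequencies: 3:1, 5:1, 7:1, 10:1, 14:1, 16:1, 17:1, 19:1, 20:2
Max frequency = 2
Mode = 20

Mode = 20


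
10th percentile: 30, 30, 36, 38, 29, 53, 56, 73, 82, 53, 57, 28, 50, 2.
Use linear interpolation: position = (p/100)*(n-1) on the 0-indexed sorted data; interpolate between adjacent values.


Sorted: 2, 28, 29, 30, 30, 36, 38, 50, 53, 53, 56, 57, 73, 82
n = 14
Index = 10/100 * 13 = 1.3000
Lower = data[1] = 28, Upper = data[2] = 29
P10 = 28 + 0.3000*(1) = 28.3000

P10 = 28.3000


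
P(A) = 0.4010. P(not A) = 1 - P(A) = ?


P(not A) = 1 - 0.4010 = 0.5990

P(not A) = 0.5990


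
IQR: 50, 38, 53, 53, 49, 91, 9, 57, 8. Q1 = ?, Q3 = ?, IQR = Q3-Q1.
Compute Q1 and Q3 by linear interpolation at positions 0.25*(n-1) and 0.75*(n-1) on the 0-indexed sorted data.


Sorted: 8, 9, 38, 49, 50, 53, 53, 57, 91
Q1 (25th %ile) = 38.0000
Q3 (75th %ile) = 53.0000
IQR = 53.0000 - 38.0000 = 15.0000

IQR = 15.0000


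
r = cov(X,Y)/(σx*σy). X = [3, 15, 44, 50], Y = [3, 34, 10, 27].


Mean X = 28.0000, Mean Y = 18.5000
SD X = 19.583156, SD Y = 12.500000
Cov = 59.250000
r = 59.250000/(19.583156*12.500000) = 0.2420

r = 0.2420


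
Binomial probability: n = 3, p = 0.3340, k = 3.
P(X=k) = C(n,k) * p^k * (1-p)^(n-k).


C(3,3) = 1
p^3 = 0.037260
(1-p)^0 = 1.000000
P = 1 * 0.037260 * 1.000000 = 0.0373

P(X=3) = 0.0373


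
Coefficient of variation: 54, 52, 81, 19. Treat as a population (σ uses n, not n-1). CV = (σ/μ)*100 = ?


Mean = 51.5000
SD = 21.9829
CV = (21.9829/51.5000)*100 = 42.6853%

CV = 42.6853%


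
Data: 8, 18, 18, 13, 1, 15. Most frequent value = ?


Frequencies: 1:1, 8:1, 13:1, 15:1, 18:2
Max frequency = 2
Mode = 18

Mode = 18


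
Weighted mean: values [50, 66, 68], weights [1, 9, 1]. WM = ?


Numerator = 50*1 + 66*9 + 68*1 = 712
Denominator = 1 + 9 + 1 = 11
WM = 712/11 = 64.7273

WM = 64.7273


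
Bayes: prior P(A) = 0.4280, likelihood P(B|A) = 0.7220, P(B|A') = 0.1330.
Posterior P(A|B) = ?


P(B) = P(B|A)*P(A) + P(B|A')*P(A')
= 0.7220*0.4280 + 0.1330*0.5720
= 0.309016 + 0.076076 = 0.385092
P(A|B) = 0.309016/0.385092 = 0.8024

P(A|B) = 0.8024


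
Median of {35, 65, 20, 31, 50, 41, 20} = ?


Sorted: 20, 20, 31, 35, 41, 50, 65
n = 7 (odd)
Middle value = 35

Median = 35


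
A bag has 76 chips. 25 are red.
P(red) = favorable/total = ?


P = 25/76 = 0.3289

P = 0.3289


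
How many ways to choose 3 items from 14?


C(14,3) = 14!/(3! × 11!)
= 87178291200/(6 × 39916800)
= 364

C(14,3) = 364


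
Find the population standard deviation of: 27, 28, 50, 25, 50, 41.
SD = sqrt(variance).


Mean = 36.8333
Variance = 113.1389
SD = sqrt(113.1389) = 10.6367

SD = 10.6367


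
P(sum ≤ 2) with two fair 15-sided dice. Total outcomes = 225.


Total outcomes = 15×15 = 225
Favorable (sum ≤ 2): 1
P = 1/225 = 0.0044

P = 0.0044


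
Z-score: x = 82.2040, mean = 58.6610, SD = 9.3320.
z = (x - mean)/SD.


z = (82.2040 - 58.6610)/9.3320
= 23.5430/9.3320
= 2.5228

z = 2.5228


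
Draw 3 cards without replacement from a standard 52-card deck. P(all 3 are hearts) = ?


P(all hearts) = (13/52) × (12/51) × (11/50)
= 0.0129

P = 0.0129


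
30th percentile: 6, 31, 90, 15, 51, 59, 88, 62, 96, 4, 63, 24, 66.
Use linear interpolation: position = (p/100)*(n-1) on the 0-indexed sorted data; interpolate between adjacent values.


Sorted: 4, 6, 15, 24, 31, 51, 59, 62, 63, 66, 88, 90, 96
n = 13
Index = 30/100 * 12 = 3.6000
Lower = data[3] = 24, Upper = data[4] = 31
P30 = 24 + 0.6000*(7) = 28.2000

P30 = 28.2000


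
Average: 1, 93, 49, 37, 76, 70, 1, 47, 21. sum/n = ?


Sum = 1 + 93 + 49 + 37 + 76 + 70 + 1 + 47 + 21 = 395
n = 9
Mean = 395/9 = 43.8889

Mean = 43.8889


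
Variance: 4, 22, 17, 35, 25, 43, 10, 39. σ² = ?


Mean = 24.3750
Squared deviations: 415.1406, 5.6406, 54.3906, 112.8906, 0.3906, 346.8906, 206.6406, 213.8906
Sum = 1355.8750
Variance = 1355.8750/8 = 169.4844

Variance = 169.4844


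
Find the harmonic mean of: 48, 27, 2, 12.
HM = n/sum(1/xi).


Sum of reciprocals = 1/48 + 1/27 + 1/2 + 1/12 = 0.641204
HM = 4/0.641204 = 6.2383

HM = 6.2383


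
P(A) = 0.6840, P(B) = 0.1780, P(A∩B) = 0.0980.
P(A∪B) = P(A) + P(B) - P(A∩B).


P(A∪B) = 0.6840 + 0.1780 - 0.0980
= 0.8620 - 0.0980
= 0.7640

P(A∪B) = 0.7640


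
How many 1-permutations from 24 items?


P(24,1) = 24!/23!
= 620448401733239439360000/25852016738884976640000
= 24

P(24,1) = 24


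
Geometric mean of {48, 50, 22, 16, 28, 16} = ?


Product = 48 × 50 × 22 × 16 × 28 × 16 = 378470400
GM = 378470400^(1/6) = 26.8950

GM = 26.8950


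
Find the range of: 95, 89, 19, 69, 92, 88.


Max = 95, Min = 19
Range = 95 - 19 = 76

Range = 76
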